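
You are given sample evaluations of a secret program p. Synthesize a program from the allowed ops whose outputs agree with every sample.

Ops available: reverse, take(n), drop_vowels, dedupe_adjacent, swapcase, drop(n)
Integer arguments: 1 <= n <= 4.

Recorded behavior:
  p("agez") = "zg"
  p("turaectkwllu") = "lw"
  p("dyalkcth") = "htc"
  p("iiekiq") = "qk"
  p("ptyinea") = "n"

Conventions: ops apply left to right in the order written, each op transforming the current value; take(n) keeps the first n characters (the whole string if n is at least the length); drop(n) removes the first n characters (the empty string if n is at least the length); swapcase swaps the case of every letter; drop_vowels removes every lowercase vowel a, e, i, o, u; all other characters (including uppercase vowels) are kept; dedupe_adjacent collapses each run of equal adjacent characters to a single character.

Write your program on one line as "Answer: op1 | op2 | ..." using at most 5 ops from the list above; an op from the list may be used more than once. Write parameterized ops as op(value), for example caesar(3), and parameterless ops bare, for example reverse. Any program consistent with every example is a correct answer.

dedupe_adjacent | reverse | take(3) | drop_vowels

Check, running the answer program on each example:
  "agez" -> "agez" -> "zega" -> "zeg" -> "zg"
  "turaectkwllu" -> "turaectkwlu" -> "ulwktcearut" -> "ulw" -> "lw"
  "dyalkcth" -> "dyalkcth" -> "htcklayd" -> "htc" -> "htc"
  "iiekiq" -> "iekiq" -> "qikei" -> "qik" -> "qk"
  "ptyinea" -> "ptyinea" -> "aeniytp" -> "aen" -> "n"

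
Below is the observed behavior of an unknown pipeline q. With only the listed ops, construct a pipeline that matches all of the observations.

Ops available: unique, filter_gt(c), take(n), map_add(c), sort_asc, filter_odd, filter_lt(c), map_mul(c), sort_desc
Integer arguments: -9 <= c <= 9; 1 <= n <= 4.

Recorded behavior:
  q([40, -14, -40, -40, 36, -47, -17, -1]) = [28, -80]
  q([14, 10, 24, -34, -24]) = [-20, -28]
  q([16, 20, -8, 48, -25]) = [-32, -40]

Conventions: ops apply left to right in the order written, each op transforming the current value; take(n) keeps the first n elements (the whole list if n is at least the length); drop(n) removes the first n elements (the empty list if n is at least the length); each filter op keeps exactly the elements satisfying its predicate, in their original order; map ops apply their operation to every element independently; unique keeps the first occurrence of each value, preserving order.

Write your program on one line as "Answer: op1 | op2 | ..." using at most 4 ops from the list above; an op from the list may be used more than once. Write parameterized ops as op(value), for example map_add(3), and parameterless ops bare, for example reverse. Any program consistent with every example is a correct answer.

unique | take(2) | sort_asc | map_mul(-2)

Check, running the answer program on each example:
  [40, -14, -40, -40, 36, -47, -17, -1] -> [40, -14, -40, 36, -47, -17, -1] -> [40, -14] -> [-14, 40] -> [28, -80]
  [14, 10, 24, -34, -24] -> [14, 10, 24, -34, -24] -> [14, 10] -> [10, 14] -> [-20, -28]
  [16, 20, -8, 48, -25] -> [16, 20, -8, 48, -25] -> [16, 20] -> [16, 20] -> [-32, -40]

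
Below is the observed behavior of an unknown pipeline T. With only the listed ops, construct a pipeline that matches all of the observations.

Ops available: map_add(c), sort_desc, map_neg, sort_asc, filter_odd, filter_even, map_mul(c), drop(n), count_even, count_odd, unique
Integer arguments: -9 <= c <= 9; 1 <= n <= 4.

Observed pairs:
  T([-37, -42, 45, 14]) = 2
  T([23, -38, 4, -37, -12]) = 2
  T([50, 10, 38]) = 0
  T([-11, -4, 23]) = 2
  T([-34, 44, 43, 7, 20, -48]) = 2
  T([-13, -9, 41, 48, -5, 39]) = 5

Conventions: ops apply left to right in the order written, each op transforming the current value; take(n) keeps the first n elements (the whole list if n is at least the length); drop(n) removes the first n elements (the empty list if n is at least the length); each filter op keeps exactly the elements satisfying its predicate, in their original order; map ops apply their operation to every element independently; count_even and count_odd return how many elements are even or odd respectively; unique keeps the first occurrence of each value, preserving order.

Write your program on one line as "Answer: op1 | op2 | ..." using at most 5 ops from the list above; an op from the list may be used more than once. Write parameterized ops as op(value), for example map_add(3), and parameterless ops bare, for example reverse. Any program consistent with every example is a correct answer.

sort_asc | sort_desc | map_add(2) | map_add(3) | count_even

Check, running the answer program on each example:
  [-37, -42, 45, 14] -> [-42, -37, 14, 45] -> [45, 14, -37, -42] -> [47, 16, -35, -40] -> [50, 19, -32, -37] -> 2
  [23, -38, 4, -37, -12] -> [-38, -37, -12, 4, 23] -> [23, 4, -12, -37, -38] -> [25, 6, -10, -35, -36] -> [28, 9, -7, -32, -33] -> 2
  [50, 10, 38] -> [10, 38, 50] -> [50, 38, 10] -> [52, 40, 12] -> [55, 43, 15] -> 0
  [-11, -4, 23] -> [-11, -4, 23] -> [23, -4, -11] -> [25, -2, -9] -> [28, 1, -6] -> 2
  [-34, 44, 43, 7, 20, -48] -> [-48, -34, 7, 20, 43, 44] -> [44, 43, 20, 7, -34, -48] -> [46, 45, 22, 9, -32, -46] -> [49, 48, 25, 12, -29, -43] -> 2
  [-13, -9, 41, 48, -5, 39] -> [-13, -9, -5, 39, 41, 48] -> [48, 41, 39, -5, -9, -13] -> [50, 43, 41, -3, -7, -11] -> [53, 46, 44, 0, -4, -8] -> 5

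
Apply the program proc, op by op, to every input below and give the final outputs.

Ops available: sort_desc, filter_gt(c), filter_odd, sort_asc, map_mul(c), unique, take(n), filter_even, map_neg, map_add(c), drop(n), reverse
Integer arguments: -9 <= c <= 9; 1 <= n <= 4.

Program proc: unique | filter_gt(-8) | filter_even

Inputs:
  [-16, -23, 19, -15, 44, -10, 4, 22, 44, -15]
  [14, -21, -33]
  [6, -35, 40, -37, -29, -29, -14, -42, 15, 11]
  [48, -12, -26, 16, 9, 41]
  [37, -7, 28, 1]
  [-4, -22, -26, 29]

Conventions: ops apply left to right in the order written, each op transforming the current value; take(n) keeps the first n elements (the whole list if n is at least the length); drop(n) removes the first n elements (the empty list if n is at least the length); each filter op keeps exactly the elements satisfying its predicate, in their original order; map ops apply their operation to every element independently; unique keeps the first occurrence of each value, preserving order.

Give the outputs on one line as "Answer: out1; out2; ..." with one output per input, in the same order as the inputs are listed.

Execution, op by op:
  [-16, -23, 19, -15, 44, -10, 4, 22, 44, -15] -> [-16, -23, 19, -15, 44, -10, 4, 22] -> [19, 44, 4, 22] -> [44, 4, 22]
  [14, -21, -33] -> [14, -21, -33] -> [14] -> [14]
  [6, -35, 40, -37, -29, -29, -14, -42, 15, 11] -> [6, -35, 40, -37, -29, -14, -42, 15, 11] -> [6, 40, 15, 11] -> [6, 40]
  [48, -12, -26, 16, 9, 41] -> [48, -12, -26, 16, 9, 41] -> [48, 16, 9, 41] -> [48, 16]
  [37, -7, 28, 1] -> [37, -7, 28, 1] -> [37, -7, 28, 1] -> [28]
  [-4, -22, -26, 29] -> [-4, -22, -26, 29] -> [-4, 29] -> [-4]

[44, 4, 22]; [14]; [6, 40]; [48, 16]; [28]; [-4]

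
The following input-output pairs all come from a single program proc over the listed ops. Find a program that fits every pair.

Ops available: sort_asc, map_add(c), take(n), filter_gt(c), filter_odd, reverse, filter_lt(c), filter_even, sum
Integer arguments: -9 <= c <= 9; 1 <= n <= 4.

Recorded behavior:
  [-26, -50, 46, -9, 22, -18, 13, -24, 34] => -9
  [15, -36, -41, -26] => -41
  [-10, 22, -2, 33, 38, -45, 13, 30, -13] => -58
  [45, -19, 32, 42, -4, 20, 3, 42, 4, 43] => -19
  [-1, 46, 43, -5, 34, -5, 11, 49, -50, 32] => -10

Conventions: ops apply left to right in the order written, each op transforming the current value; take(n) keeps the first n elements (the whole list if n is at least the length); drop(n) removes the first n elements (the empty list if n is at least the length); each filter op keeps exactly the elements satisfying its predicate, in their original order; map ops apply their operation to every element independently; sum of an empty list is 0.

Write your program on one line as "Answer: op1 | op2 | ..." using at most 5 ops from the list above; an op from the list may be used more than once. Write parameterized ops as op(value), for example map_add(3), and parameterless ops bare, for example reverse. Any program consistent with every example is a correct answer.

filter_lt(-4) | filter_odd | reverse | sum

Check, running the answer program on each example:
  [-26, -50, 46, -9, 22, -18, 13, -24, 34] -> [-26, -50, -9, -18, -24] -> [-9] -> [-9] -> -9
  [15, -36, -41, -26] -> [-36, -41, -26] -> [-41] -> [-41] -> -41
  [-10, 22, -2, 33, 38, -45, 13, 30, -13] -> [-10, -45, -13] -> [-45, -13] -> [-13, -45] -> -58
  [45, -19, 32, 42, -4, 20, 3, 42, 4, 43] -> [-19] -> [-19] -> [-19] -> -19
  [-1, 46, 43, -5, 34, -5, 11, 49, -50, 32] -> [-5, -5, -50] -> [-5, -5] -> [-5, -5] -> -10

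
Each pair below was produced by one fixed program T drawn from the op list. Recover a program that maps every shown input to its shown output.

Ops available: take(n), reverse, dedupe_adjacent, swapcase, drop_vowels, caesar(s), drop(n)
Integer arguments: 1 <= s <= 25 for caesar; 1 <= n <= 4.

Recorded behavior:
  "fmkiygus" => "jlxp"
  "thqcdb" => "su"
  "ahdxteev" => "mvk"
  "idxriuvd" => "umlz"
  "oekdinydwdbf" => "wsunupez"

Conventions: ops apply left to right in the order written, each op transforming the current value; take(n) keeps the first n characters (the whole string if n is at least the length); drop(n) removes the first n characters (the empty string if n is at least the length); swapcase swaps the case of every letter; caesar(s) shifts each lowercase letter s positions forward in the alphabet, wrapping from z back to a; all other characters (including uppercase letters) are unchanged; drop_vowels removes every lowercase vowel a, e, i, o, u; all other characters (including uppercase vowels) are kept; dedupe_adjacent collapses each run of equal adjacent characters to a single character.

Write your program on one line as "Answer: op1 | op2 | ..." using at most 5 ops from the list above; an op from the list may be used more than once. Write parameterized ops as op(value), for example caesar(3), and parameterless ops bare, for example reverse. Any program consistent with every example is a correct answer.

drop(4) | reverse | dedupe_adjacent | caesar(17)

Check, running the answer program on each example:
  "fmkiygus" -> "ygus" -> "sugy" -> "sugy" -> "jlxp"
  "thqcdb" -> "db" -> "bd" -> "bd" -> "su"
  "ahdxteev" -> "teev" -> "veet" -> "vet" -> "mvk"
  "idxriuvd" -> "iuvd" -> "dvui" -> "dvui" -> "umlz"
  "oekdinydwdbf" -> "inydwdbf" -> "fbdwdyni" -> "fbdwdyni" -> "wsunupez"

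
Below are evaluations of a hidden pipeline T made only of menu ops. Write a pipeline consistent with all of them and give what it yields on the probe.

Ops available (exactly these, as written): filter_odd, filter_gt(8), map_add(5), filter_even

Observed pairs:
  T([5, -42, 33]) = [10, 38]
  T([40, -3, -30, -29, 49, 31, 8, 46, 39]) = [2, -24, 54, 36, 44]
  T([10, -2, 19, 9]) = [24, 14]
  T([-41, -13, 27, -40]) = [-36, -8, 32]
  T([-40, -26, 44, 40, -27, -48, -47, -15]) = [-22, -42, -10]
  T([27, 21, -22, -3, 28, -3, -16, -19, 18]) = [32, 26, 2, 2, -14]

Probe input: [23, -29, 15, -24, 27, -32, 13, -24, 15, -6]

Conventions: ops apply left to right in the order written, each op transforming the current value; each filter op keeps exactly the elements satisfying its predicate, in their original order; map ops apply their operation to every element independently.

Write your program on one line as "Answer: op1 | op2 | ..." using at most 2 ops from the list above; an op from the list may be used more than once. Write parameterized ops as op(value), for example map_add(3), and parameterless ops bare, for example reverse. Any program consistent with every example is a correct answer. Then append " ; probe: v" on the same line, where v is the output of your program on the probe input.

filter_odd | map_add(5) ; probe: [28, -24, 20, 32, 18, 20]

Check, running the answer program on each example:
  [5, -42, 33] -> [5, 33] -> [10, 38]
  [40, -3, -30, -29, 49, 31, 8, 46, 39] -> [-3, -29, 49, 31, 39] -> [2, -24, 54, 36, 44]
  [10, -2, 19, 9] -> [19, 9] -> [24, 14]
  [-41, -13, 27, -40] -> [-41, -13, 27] -> [-36, -8, 32]
  [-40, -26, 44, 40, -27, -48, -47, -15] -> [-27, -47, -15] -> [-22, -42, -10]
  [27, 21, -22, -3, 28, -3, -16, -19, 18] -> [27, 21, -3, -3, -19] -> [32, 26, 2, 2, -14]
  probe: [23, -29, 15, -24, 27, -32, 13, -24, 15, -6] -> [23, -29, 15, 27, 13, 15] -> [28, -24, 20, 32, 18, 20]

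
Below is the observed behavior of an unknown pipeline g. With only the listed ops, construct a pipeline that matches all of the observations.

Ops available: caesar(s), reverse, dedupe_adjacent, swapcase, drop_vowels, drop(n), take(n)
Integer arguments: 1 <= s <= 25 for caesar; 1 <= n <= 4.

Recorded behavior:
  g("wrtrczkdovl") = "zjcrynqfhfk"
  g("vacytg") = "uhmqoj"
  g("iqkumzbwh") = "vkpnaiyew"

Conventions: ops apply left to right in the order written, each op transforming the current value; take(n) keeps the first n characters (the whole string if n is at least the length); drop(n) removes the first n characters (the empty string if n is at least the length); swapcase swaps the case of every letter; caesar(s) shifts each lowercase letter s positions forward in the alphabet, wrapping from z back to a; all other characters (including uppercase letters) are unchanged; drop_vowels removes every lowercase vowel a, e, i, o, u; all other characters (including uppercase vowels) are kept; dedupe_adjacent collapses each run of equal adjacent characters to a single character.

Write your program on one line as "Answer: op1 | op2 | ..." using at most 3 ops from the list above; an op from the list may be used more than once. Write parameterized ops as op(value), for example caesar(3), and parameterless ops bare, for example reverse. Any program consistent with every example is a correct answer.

caesar(14) | reverse

Check, running the answer program on each example:
  "wrtrczkdovl" -> "kfhfqnyrcjz" -> "zjcrynqfhfk"
  "vacytg" -> "joqmhu" -> "uhmqoj"
  "iqkumzbwh" -> "weyianpkv" -> "vkpnaiyew"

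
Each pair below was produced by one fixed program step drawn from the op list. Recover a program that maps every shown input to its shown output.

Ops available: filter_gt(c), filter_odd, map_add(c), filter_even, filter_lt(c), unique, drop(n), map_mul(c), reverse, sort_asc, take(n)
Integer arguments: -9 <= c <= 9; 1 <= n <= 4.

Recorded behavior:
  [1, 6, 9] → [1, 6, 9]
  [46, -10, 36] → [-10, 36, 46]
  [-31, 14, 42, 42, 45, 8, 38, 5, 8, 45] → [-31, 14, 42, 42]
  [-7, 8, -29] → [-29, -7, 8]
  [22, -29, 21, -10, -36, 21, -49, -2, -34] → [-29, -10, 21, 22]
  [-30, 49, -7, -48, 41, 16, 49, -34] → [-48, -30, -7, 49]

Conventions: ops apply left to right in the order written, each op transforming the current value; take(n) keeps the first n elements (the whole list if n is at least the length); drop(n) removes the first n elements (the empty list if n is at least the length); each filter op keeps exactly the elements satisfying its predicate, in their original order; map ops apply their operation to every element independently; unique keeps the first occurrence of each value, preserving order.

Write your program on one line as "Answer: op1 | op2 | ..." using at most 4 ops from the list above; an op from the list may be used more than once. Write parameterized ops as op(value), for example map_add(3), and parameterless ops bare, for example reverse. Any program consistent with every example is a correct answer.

take(4) | reverse | sort_asc

Check, running the answer program on each example:
  [1, 6, 9] -> [1, 6, 9] -> [9, 6, 1] -> [1, 6, 9]
  [46, -10, 36] -> [46, -10, 36] -> [36, -10, 46] -> [-10, 36, 46]
  [-31, 14, 42, 42, 45, 8, 38, 5, 8, 45] -> [-31, 14, 42, 42] -> [42, 42, 14, -31] -> [-31, 14, 42, 42]
  [-7, 8, -29] -> [-7, 8, -29] -> [-29, 8, -7] -> [-29, -7, 8]
  [22, -29, 21, -10, -36, 21, -49, -2, -34] -> [22, -29, 21, -10] -> [-10, 21, -29, 22] -> [-29, -10, 21, 22]
  [-30, 49, -7, -48, 41, 16, 49, -34] -> [-30, 49, -7, -48] -> [-48, -7, 49, -30] -> [-48, -30, -7, 49]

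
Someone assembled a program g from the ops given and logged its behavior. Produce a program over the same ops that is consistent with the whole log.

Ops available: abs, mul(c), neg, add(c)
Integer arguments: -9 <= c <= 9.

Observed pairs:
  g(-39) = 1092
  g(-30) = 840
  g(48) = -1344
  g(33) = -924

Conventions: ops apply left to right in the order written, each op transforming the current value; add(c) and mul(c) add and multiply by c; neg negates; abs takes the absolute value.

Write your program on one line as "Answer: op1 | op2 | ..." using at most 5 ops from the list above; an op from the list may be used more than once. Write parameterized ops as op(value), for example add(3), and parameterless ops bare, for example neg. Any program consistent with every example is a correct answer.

neg | mul(7) | mul(-4) | neg

Check, running the answer program on each example:
  -39 -> 39 -> 273 -> -1092 -> 1092
  -30 -> 30 -> 210 -> -840 -> 840
  48 -> -48 -> -336 -> 1344 -> -1344
  33 -> -33 -> -231 -> 924 -> -924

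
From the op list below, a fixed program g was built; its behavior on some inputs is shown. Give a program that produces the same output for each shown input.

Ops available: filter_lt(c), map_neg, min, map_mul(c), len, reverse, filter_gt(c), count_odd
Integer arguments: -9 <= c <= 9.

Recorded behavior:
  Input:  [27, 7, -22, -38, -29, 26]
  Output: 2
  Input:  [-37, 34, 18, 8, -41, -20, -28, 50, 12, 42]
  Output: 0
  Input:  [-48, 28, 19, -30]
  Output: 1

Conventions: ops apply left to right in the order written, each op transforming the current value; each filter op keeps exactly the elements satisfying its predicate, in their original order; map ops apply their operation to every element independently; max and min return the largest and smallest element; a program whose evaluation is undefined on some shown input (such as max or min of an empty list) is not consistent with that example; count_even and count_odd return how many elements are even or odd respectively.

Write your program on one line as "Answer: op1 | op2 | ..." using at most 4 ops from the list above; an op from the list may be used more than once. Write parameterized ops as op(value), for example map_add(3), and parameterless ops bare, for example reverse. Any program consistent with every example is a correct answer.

map_neg | filter_lt(0) | count_odd

Check, running the answer program on each example:
  [27, 7, -22, -38, -29, 26] -> [-27, -7, 22, 38, 29, -26] -> [-27, -7, -26] -> 2
  [-37, 34, 18, 8, -41, -20, -28, 50, 12, 42] -> [37, -34, -18, -8, 41, 20, 28, -50, -12, -42] -> [-34, -18, -8, -50, -12, -42] -> 0
  [-48, 28, 19, -30] -> [48, -28, -19, 30] -> [-28, -19] -> 1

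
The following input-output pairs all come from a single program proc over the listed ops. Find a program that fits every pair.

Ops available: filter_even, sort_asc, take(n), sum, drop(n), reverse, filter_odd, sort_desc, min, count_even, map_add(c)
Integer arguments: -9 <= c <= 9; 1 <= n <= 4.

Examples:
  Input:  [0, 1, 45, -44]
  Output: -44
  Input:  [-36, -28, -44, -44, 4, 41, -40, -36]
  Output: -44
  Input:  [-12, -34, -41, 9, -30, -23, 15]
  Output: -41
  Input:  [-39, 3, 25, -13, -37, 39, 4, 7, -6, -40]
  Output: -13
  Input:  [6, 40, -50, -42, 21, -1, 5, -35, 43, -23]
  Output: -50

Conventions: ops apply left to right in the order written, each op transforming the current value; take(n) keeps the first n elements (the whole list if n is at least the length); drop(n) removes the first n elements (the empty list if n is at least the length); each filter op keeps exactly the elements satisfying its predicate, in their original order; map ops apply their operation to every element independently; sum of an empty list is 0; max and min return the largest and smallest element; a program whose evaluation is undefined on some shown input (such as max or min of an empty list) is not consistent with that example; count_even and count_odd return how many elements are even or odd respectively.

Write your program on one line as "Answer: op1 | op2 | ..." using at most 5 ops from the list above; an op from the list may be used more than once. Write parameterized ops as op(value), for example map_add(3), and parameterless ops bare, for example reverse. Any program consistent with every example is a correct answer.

take(4) | drop(1) | sort_desc | min

Check, running the answer program on each example:
  [0, 1, 45, -44] -> [0, 1, 45, -44] -> [1, 45, -44] -> [45, 1, -44] -> -44
  [-36, -28, -44, -44, 4, 41, -40, -36] -> [-36, -28, -44, -44] -> [-28, -44, -44] -> [-28, -44, -44] -> -44
  [-12, -34, -41, 9, -30, -23, 15] -> [-12, -34, -41, 9] -> [-34, -41, 9] -> [9, -34, -41] -> -41
  [-39, 3, 25, -13, -37, 39, 4, 7, -6, -40] -> [-39, 3, 25, -13] -> [3, 25, -13] -> [25, 3, -13] -> -13
  [6, 40, -50, -42, 21, -1, 5, -35, 43, -23] -> [6, 40, -50, -42] -> [40, -50, -42] -> [40, -42, -50] -> -50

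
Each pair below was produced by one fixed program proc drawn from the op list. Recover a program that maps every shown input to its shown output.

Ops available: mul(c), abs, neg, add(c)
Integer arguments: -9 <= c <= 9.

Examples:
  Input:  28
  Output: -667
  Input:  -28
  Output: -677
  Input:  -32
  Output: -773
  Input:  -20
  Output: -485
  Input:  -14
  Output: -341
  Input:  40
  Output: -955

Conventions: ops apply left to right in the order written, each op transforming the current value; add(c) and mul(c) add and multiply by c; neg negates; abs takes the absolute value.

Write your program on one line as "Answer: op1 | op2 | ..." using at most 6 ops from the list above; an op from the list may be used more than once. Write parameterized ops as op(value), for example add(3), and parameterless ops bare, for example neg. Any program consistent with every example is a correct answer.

mul(-4) | mul(-6) | add(-5) | abs | neg

Check, running the answer program on each example:
  28 -> -112 -> 672 -> 667 -> 667 -> -667
  -28 -> 112 -> -672 -> -677 -> 677 -> -677
  -32 -> 128 -> -768 -> -773 -> 773 -> -773
  -20 -> 80 -> -480 -> -485 -> 485 -> -485
  -14 -> 56 -> -336 -> -341 -> 341 -> -341
  40 -> -160 -> 960 -> 955 -> 955 -> -955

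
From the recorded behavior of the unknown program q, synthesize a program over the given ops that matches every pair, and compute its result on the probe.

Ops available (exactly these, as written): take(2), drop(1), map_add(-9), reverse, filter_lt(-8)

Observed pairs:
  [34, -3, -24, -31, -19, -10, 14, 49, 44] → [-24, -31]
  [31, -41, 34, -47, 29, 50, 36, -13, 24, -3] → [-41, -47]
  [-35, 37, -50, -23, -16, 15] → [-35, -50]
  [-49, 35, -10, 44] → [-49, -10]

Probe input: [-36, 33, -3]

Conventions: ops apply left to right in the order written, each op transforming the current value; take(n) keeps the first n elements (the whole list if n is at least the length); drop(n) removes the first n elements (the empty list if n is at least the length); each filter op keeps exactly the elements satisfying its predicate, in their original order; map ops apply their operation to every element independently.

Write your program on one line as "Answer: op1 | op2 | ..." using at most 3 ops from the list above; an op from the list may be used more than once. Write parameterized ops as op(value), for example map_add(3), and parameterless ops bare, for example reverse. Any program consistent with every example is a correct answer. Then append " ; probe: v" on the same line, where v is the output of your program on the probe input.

filter_lt(-8) | take(2) ; probe: [-36]

Check, running the answer program on each example:
  [34, -3, -24, -31, -19, -10, 14, 49, 44] -> [-24, -31, -19, -10] -> [-24, -31]
  [31, -41, 34, -47, 29, 50, 36, -13, 24, -3] -> [-41, -47, -13] -> [-41, -47]
  [-35, 37, -50, -23, -16, 15] -> [-35, -50, -23, -16] -> [-35, -50]
  [-49, 35, -10, 44] -> [-49, -10] -> [-49, -10]
  probe: [-36, 33, -3] -> [-36] -> [-36]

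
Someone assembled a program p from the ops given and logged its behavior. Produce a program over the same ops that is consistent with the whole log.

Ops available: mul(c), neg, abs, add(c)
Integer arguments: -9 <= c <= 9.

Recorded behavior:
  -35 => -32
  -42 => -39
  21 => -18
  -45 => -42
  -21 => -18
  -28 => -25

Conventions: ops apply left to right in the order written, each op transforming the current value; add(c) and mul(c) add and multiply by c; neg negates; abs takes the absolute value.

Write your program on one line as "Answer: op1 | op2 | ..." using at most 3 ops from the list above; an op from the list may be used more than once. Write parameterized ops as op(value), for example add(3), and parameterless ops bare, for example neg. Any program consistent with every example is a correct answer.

abs | add(-3) | neg

Check, running the answer program on each example:
  -35 -> 35 -> 32 -> -32
  -42 -> 42 -> 39 -> -39
  21 -> 21 -> 18 -> -18
  -45 -> 45 -> 42 -> -42
  -21 -> 21 -> 18 -> -18
  -28 -> 28 -> 25 -> -25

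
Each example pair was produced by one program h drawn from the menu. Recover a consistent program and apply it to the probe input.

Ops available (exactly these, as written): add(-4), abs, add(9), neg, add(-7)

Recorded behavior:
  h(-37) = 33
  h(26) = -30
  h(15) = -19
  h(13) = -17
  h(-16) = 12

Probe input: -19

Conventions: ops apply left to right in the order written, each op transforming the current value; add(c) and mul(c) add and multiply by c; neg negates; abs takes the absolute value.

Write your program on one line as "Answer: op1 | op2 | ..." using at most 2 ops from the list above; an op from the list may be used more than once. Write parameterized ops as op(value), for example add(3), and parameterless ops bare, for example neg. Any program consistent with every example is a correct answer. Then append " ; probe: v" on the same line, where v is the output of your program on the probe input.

neg | add(-4) ; probe: 15

Check, running the answer program on each example:
  -37 -> 37 -> 33
  26 -> -26 -> -30
  15 -> -15 -> -19
  13 -> -13 -> -17
  -16 -> 16 -> 12
  probe: -19 -> 19 -> 15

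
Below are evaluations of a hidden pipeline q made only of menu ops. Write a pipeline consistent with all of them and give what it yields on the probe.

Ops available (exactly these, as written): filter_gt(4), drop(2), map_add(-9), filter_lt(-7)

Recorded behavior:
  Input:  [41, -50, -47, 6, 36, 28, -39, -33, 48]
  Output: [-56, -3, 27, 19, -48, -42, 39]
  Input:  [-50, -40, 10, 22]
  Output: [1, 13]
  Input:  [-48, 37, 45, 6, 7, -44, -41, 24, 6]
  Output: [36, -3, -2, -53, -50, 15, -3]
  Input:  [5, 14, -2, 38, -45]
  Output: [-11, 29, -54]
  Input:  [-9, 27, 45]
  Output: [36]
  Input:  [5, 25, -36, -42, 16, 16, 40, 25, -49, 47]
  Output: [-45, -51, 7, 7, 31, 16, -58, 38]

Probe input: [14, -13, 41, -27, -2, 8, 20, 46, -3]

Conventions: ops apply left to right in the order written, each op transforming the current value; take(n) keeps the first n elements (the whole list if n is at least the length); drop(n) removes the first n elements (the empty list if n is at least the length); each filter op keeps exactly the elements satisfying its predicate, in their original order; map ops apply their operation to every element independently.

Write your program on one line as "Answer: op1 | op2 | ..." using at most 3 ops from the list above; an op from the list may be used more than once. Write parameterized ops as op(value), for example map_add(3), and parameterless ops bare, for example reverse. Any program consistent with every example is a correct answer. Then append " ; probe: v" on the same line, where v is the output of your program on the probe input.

drop(2) | map_add(-9) ; probe: [32, -36, -11, -1, 11, 37, -12]

Check, running the answer program on each example:
  [41, -50, -47, 6, 36, 28, -39, -33, 48] -> [-47, 6, 36, 28, -39, -33, 48] -> [-56, -3, 27, 19, -48, -42, 39]
  [-50, -40, 10, 22] -> [10, 22] -> [1, 13]
  [-48, 37, 45, 6, 7, -44, -41, 24, 6] -> [45, 6, 7, -44, -41, 24, 6] -> [36, -3, -2, -53, -50, 15, -3]
  [5, 14, -2, 38, -45] -> [-2, 38, -45] -> [-11, 29, -54]
  [-9, 27, 45] -> [45] -> [36]
  [5, 25, -36, -42, 16, 16, 40, 25, -49, 47] -> [-36, -42, 16, 16, 40, 25, -49, 47] -> [-45, -51, 7, 7, 31, 16, -58, 38]
  probe: [14, -13, 41, -27, -2, 8, 20, 46, -3] -> [41, -27, -2, 8, 20, 46, -3] -> [32, -36, -11, -1, 11, 37, -12]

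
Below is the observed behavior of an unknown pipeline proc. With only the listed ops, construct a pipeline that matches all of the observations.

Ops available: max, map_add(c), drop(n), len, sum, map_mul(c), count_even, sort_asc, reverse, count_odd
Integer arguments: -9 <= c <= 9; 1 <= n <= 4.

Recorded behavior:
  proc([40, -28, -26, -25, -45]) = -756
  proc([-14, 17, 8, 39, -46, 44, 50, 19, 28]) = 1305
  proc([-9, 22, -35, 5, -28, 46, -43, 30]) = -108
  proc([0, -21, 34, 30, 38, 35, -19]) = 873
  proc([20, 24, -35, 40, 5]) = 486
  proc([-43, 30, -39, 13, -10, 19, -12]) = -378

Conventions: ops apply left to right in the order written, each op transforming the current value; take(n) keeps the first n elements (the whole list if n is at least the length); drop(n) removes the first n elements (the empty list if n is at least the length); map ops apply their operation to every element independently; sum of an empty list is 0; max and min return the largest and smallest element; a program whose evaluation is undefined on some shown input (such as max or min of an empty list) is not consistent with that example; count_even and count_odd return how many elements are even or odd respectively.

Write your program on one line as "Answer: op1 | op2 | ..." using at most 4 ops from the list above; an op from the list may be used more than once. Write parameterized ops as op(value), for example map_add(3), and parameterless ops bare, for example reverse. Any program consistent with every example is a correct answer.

map_mul(9) | reverse | sum

Check, running the answer program on each example:
  [40, -28, -26, -25, -45] -> [360, -252, -234, -225, -405] -> [-405, -225, -234, -252, 360] -> -756
  [-14, 17, 8, 39, -46, 44, 50, 19, 28] -> [-126, 153, 72, 351, -414, 396, 450, 171, 252] -> [252, 171, 450, 396, -414, 351, 72, 153, -126] -> 1305
  [-9, 22, -35, 5, -28, 46, -43, 30] -> [-81, 198, -315, 45, -252, 414, -387, 270] -> [270, -387, 414, -252, 45, -315, 198, -81] -> -108
  [0, -21, 34, 30, 38, 35, -19] -> [0, -189, 306, 270, 342, 315, -171] -> [-171, 315, 342, 270, 306, -189, 0] -> 873
  [20, 24, -35, 40, 5] -> [180, 216, -315, 360, 45] -> [45, 360, -315, 216, 180] -> 486
  [-43, 30, -39, 13, -10, 19, -12] -> [-387, 270, -351, 117, -90, 171, -108] -> [-108, 171, -90, 117, -351, 270, -387] -> -378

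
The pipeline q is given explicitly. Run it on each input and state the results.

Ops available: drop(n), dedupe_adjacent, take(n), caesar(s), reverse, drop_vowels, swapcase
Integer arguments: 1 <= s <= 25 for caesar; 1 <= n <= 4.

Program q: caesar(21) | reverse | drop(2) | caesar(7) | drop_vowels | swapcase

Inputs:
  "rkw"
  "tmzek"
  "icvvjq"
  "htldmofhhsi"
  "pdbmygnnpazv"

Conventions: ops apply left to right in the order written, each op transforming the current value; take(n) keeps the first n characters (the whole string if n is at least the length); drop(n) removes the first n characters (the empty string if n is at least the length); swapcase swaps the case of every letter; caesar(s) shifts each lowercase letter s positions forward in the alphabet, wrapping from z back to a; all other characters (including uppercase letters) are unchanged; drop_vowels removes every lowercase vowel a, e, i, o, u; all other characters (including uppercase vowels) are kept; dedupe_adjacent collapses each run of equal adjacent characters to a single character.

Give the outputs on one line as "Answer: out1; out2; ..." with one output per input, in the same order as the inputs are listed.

Execution, op by op:
  "rkw" -> "mfr" -> "rfm" -> "m" -> "t" -> "t" -> "T"
  "tmzek" -> "ohuzf" -> "fzuho" -> "uho" -> "bov" -> "bv" -> "BV"
  "icvvjq" -> "dxqqel" -> "leqqxd" -> "qqxd" -> "xxek" -> "xxk" -> "XXK"
  "htldmofhhsi" -> "cogyhjaccnd" -> "dnccajhygoc" -> "ccajhygoc" -> "jjhqofnvj" -> "jjhqfnvj" -> "JJHQFNVJ"
  "pdbmygnnpazv" -> "kywhtbiikvuq" -> "quvkiibthwyk" -> "vkiibthwyk" -> "crppiaodfr" -> "crppdfr" -> "CRPPDFR"

"T"; "BV"; "XXK"; "JJHQFNVJ"; "CRPPDFR"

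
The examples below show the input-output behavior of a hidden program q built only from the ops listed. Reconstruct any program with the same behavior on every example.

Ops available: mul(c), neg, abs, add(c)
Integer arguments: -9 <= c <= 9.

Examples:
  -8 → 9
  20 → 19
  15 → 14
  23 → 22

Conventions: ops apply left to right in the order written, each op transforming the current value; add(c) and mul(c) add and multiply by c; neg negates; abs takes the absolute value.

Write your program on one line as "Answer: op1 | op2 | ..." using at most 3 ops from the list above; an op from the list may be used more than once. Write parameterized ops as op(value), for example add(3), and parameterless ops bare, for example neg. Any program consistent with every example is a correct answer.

neg | add(1) | abs

Check, running the answer program on each example:
  -8 -> 8 -> 9 -> 9
  20 -> -20 -> -19 -> 19
  15 -> -15 -> -14 -> 14
  23 -> -23 -> -22 -> 22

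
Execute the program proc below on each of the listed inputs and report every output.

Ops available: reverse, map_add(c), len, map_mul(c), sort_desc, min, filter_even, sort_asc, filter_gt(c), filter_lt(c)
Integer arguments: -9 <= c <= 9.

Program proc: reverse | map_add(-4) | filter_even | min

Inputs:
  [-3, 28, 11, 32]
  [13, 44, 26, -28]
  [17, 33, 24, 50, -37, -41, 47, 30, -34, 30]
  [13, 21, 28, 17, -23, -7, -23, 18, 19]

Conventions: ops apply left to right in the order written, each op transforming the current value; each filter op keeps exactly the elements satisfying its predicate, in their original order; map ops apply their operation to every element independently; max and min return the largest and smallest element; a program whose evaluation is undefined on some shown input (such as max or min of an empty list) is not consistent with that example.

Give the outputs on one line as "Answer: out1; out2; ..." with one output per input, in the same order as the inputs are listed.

Execution, op by op:
  [-3, 28, 11, 32] -> [32, 11, 28, -3] -> [28, 7, 24, -7] -> [28, 24] -> 24
  [13, 44, 26, -28] -> [-28, 26, 44, 13] -> [-32, 22, 40, 9] -> [-32, 22, 40] -> -32
  [17, 33, 24, 50, -37, -41, 47, 30, -34, 30] -> [30, -34, 30, 47, -41, -37, 50, 24, 33, 17] -> [26, -38, 26, 43, -45, -41, 46, 20, 29, 13] -> [26, -38, 26, 46, 20] -> -38
  [13, 21, 28, 17, -23, -7, -23, 18, 19] -> [19, 18, -23, -7, -23, 17, 28, 21, 13] -> [15, 14, -27, -11, -27, 13, 24, 17, 9] -> [14, 24] -> 14

24; -32; -38; 14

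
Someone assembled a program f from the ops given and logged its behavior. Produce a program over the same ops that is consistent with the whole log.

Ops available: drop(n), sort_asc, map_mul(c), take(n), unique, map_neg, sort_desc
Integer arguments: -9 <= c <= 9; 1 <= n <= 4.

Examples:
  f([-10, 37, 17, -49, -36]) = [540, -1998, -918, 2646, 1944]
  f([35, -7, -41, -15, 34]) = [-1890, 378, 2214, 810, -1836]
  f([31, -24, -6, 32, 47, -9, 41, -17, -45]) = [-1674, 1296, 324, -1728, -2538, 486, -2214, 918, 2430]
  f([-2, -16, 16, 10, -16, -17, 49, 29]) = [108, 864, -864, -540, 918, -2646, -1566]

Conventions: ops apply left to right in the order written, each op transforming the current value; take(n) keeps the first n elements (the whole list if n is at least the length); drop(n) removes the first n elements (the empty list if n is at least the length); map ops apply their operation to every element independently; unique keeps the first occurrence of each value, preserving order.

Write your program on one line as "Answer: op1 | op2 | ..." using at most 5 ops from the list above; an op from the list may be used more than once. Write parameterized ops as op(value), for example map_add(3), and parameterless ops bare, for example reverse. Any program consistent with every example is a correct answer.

map_mul(9) | map_mul(6) | unique | map_neg

Check, running the answer program on each example:
  [-10, 37, 17, -49, -36] -> [-90, 333, 153, -441, -324] -> [-540, 1998, 918, -2646, -1944] -> [-540, 1998, 918, -2646, -1944] -> [540, -1998, -918, 2646, 1944]
  [35, -7, -41, -15, 34] -> [315, -63, -369, -135, 306] -> [1890, -378, -2214, -810, 1836] -> [1890, -378, -2214, -810, 1836] -> [-1890, 378, 2214, 810, -1836]
  [31, -24, -6, 32, 47, -9, 41, -17, -45] -> [279, -216, -54, 288, 423, -81, 369, -153, -405] -> [1674, -1296, -324, 1728, 2538, -486, 2214, -918, -2430] -> [1674, -1296, -324, 1728, 2538, -486, 2214, -918, -2430] -> [-1674, 1296, 324, -1728, -2538, 486, -2214, 918, 2430]
  [-2, -16, 16, 10, -16, -17, 49, 29] -> [-18, -144, 144, 90, -144, -153, 441, 261] -> [-108, -864, 864, 540, -864, -918, 2646, 1566] -> [-108, -864, 864, 540, -918, 2646, 1566] -> [108, 864, -864, -540, 918, -2646, -1566]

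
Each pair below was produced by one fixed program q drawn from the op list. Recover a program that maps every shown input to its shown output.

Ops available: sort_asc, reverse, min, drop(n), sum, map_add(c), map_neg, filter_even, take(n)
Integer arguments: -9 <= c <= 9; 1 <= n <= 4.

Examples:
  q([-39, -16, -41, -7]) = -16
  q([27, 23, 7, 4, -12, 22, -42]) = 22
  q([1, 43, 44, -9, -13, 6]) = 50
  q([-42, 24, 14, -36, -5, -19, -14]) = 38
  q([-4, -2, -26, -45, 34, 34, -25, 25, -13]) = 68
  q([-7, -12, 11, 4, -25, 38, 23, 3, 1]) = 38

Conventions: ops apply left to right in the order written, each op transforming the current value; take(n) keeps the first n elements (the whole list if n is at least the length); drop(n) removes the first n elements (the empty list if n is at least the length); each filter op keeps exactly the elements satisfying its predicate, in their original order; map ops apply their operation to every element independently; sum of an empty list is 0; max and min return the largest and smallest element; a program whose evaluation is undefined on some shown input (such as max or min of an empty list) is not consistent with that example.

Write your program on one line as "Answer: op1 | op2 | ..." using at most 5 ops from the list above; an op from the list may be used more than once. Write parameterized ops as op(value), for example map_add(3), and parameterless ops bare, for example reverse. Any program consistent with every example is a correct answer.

sort_asc | reverse | take(3) | filter_even | sum

Check, running the answer program on each example:
  [-39, -16, -41, -7] -> [-41, -39, -16, -7] -> [-7, -16, -39, -41] -> [-7, -16, -39] -> [-16] -> -16
  [27, 23, 7, 4, -12, 22, -42] -> [-42, -12, 4, 7, 22, 23, 27] -> [27, 23, 22, 7, 4, -12, -42] -> [27, 23, 22] -> [22] -> 22
  [1, 43, 44, -9, -13, 6] -> [-13, -9, 1, 6, 43, 44] -> [44, 43, 6, 1, -9, -13] -> [44, 43, 6] -> [44, 6] -> 50
  [-42, 24, 14, -36, -5, -19, -14] -> [-42, -36, -19, -14, -5, 14, 24] -> [24, 14, -5, -14, -19, -36, -42] -> [24, 14, -5] -> [24, 14] -> 38
  [-4, -2, -26, -45, 34, 34, -25, 25, -13] -> [-45, -26, -25, -13, -4, -2, 25, 34, 34] -> [34, 34, 25, -2, -4, -13, -25, -26, -45] -> [34, 34, 25] -> [34, 34] -> 68
  [-7, -12, 11, 4, -25, 38, 23, 3, 1] -> [-25, -12, -7, 1, 3, 4, 11, 23, 38] -> [38, 23, 11, 4, 3, 1, -7, -12, -25] -> [38, 23, 11] -> [38] -> 38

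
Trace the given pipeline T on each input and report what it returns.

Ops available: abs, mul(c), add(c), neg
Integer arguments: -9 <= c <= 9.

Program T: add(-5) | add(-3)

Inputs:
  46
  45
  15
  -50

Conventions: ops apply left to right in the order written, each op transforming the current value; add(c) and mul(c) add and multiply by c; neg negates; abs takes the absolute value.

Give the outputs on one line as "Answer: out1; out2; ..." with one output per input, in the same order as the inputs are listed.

Execution, op by op:
  46 -> 41 -> 38
  45 -> 40 -> 37
  15 -> 10 -> 7
  -50 -> -55 -> -58

38; 37; 7; -58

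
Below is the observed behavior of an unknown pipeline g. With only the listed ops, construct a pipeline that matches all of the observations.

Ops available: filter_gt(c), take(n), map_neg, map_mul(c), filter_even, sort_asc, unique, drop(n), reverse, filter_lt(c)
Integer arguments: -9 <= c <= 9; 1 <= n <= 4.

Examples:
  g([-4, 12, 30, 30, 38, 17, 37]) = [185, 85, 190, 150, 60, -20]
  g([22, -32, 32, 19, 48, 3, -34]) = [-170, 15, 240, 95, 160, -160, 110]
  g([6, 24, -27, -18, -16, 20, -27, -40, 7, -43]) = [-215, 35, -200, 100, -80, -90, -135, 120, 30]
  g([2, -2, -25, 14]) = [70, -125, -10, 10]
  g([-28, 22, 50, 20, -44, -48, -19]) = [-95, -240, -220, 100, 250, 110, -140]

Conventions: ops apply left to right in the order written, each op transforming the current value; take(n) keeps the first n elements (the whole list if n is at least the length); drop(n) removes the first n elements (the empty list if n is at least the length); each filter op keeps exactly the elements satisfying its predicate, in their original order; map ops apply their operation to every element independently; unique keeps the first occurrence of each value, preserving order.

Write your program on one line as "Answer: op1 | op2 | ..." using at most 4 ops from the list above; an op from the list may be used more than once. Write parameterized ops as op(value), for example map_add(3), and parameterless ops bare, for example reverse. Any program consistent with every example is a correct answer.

map_mul(-5) | unique | map_neg | reverse

Check, running the answer program on each example:
  [-4, 12, 30, 30, 38, 17, 37] -> [20, -60, -150, -150, -190, -85, -185] -> [20, -60, -150, -190, -85, -185] -> [-20, 60, 150, 190, 85, 185] -> [185, 85, 190, 150, 60, -20]
  [22, -32, 32, 19, 48, 3, -34] -> [-110, 160, -160, -95, -240, -15, 170] -> [-110, 160, -160, -95, -240, -15, 170] -> [110, -160, 160, 95, 240, 15, -170] -> [-170, 15, 240, 95, 160, -160, 110]
  [6, 24, -27, -18, -16, 20, -27, -40, 7, -43] -> [-30, -120, 135, 90, 80, -100, 135, 200, -35, 215] -> [-30, -120, 135, 90, 80, -100, 200, -35, 215] -> [30, 120, -135, -90, -80, 100, -200, 35, -215] -> [-215, 35, -200, 100, -80, -90, -135, 120, 30]
  [2, -2, -25, 14] -> [-10, 10, 125, -70] -> [-10, 10, 125, -70] -> [10, -10, -125, 70] -> [70, -125, -10, 10]
  [-28, 22, 50, 20, -44, -48, -19] -> [140, -110, -250, -100, 220, 240, 95] -> [140, -110, -250, -100, 220, 240, 95] -> [-140, 110, 250, 100, -220, -240, -95] -> [-95, -240, -220, 100, 250, 110, -140]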